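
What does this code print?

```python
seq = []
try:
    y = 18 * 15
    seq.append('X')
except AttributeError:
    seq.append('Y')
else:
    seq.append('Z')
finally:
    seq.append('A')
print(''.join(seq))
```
XZA

else runs before finally when no exception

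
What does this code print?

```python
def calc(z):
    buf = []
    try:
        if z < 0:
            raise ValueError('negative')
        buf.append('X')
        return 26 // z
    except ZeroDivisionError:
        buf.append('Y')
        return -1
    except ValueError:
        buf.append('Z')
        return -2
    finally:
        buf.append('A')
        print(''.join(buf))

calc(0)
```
XYA

z=0 causes ZeroDivisionError, caught, finally prints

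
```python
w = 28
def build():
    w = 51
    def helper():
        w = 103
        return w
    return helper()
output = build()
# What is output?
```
103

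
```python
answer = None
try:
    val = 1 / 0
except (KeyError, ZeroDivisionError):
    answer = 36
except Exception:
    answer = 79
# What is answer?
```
36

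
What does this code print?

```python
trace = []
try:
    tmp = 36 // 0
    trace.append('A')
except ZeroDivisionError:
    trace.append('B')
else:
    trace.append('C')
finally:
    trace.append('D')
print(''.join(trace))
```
BD

Exception: except runs, else skipped, finally runs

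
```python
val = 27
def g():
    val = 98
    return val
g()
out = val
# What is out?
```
27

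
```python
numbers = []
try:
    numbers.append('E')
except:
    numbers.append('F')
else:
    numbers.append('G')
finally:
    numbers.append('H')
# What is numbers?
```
['E', 'G', 'H']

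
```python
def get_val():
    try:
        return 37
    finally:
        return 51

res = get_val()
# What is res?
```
51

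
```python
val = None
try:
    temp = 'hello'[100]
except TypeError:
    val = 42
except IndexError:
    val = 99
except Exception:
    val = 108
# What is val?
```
99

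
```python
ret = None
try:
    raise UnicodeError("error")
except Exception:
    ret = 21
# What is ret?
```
21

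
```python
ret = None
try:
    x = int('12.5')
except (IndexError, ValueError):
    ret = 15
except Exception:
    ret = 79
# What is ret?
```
15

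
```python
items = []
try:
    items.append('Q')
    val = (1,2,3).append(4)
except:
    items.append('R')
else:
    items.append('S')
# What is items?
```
['Q', 'R']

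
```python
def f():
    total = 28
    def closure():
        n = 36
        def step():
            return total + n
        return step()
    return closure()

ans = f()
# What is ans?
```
64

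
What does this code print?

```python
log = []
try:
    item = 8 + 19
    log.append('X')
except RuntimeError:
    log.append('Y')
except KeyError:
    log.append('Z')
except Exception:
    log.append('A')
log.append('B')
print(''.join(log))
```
XB

No exception, try block completes normally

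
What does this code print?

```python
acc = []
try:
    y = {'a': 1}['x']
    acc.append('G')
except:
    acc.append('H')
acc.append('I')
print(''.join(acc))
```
HI

Exception raised in try, caught by bare except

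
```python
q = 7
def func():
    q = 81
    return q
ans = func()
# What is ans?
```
81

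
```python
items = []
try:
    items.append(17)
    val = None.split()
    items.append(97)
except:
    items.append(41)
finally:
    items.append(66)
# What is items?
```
[17, 41, 66]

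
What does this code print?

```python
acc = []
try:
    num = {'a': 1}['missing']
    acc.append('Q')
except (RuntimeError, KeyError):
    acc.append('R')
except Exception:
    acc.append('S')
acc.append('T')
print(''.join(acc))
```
RT

KeyError matches tuple containing it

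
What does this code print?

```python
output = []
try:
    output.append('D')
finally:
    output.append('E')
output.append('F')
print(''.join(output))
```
DEF

try/finally without except, no exception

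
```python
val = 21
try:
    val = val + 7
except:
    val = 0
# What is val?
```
28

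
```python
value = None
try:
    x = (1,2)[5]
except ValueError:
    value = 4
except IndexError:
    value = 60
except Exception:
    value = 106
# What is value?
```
60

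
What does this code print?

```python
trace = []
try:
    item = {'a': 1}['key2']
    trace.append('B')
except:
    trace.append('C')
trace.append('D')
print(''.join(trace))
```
CD

Exception raised in try, caught by bare except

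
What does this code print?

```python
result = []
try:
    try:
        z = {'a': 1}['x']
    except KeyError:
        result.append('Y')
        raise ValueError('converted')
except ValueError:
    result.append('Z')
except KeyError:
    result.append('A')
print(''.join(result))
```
YZ

New ValueError raised, caught by outer ValueError handler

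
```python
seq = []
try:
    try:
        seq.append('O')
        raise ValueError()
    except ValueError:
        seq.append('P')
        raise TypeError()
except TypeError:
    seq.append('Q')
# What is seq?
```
['O', 'P', 'Q']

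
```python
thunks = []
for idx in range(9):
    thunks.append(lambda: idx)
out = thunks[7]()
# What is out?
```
8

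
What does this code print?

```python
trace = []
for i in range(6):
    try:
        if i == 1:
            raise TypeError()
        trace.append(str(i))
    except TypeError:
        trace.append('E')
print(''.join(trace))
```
0E2345

Exception on i=1 caught, loop continues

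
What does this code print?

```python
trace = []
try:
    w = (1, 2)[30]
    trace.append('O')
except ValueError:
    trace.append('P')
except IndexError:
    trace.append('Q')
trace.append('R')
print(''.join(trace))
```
QR

IndexError is caught by its specific handler, not ValueError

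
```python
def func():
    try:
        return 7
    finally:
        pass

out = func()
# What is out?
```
7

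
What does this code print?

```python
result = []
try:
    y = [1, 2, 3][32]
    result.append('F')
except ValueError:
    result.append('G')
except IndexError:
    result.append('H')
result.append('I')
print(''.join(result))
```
HI

IndexError is caught by its specific handler, not ValueError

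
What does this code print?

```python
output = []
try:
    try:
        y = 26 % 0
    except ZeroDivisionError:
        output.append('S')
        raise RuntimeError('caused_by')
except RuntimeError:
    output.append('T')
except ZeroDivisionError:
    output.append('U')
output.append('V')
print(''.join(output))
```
STV

RuntimeError raised and caught, original ZeroDivisionError not re-raised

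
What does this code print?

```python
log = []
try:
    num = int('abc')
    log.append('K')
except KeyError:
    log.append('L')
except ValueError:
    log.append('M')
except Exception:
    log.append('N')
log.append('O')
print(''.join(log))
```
MO

ValueError matches before generic Exception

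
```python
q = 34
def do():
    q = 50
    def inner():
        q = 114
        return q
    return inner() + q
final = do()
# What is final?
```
164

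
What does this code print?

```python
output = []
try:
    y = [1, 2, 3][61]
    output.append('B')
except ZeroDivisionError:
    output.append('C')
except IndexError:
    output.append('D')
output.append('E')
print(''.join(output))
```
DE

IndexError is caught by its specific handler, not ZeroDivisionError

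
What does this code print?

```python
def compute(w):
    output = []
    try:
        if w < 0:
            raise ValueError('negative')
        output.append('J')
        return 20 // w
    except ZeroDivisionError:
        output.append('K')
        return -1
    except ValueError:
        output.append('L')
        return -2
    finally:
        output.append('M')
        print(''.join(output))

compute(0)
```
JKM

w=0 causes ZeroDivisionError, caught, finally prints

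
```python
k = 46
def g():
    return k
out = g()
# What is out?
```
46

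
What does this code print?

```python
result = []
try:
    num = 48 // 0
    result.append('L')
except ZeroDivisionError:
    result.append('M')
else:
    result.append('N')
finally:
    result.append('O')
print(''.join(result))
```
MO

Exception: except runs, else skipped, finally runs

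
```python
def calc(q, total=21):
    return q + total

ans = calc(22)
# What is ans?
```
43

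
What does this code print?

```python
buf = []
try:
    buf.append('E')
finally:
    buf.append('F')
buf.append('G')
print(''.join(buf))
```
EFG

try/finally without except, no exception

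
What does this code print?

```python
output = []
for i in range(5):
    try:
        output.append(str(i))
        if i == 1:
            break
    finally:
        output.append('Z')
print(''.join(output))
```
0Z1Z

finally runs even when breaking out of loop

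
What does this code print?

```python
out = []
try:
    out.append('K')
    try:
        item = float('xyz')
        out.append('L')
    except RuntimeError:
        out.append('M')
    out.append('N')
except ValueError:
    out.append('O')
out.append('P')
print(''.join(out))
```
KOP

Inner handler doesn't match, propagates to outer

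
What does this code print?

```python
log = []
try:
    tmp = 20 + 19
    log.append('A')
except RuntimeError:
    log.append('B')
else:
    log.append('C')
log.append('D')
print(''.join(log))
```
ACD

else block runs when no exception occurs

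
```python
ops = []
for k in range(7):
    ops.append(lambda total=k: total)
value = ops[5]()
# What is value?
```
5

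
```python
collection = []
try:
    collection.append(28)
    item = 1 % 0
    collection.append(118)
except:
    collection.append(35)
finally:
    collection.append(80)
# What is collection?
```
[28, 35, 80]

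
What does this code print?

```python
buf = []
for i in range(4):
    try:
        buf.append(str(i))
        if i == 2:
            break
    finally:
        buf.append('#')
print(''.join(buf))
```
0#1#2#

finally runs even when breaking out of loop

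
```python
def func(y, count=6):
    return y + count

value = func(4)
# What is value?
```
10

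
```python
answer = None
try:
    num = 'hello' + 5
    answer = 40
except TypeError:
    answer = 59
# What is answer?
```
59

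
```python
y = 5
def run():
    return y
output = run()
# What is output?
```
5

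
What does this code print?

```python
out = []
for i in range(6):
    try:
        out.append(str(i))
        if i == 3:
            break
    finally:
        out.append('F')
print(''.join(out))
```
0F1F2F3F

finally runs even when breaking out of loop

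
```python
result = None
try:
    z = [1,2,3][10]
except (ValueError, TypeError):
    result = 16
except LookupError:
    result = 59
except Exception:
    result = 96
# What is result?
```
59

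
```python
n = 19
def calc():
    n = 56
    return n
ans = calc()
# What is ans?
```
56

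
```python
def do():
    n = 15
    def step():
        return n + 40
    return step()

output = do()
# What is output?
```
55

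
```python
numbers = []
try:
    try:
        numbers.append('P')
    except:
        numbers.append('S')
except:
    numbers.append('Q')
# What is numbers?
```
['P']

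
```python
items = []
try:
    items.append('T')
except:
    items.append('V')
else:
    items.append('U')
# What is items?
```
['T', 'U']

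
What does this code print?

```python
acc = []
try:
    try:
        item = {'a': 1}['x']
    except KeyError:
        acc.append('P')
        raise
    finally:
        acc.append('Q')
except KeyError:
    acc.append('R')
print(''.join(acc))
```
PQR

finally runs before re-raised exception propagates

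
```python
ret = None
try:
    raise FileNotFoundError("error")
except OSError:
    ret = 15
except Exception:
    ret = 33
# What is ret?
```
15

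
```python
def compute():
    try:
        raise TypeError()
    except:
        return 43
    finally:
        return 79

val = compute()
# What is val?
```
79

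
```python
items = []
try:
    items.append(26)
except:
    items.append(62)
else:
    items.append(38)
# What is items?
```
[26, 38]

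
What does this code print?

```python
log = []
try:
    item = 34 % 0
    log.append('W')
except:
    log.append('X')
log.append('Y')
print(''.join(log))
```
XY

Exception raised in try, caught by bare except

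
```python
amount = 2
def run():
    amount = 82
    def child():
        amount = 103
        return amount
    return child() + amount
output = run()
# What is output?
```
185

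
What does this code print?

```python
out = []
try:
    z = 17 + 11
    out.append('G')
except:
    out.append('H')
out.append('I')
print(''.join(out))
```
GI

No exception, try block completes normally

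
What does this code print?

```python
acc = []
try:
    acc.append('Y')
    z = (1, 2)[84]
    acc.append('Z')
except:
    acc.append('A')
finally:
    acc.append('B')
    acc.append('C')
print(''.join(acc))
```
YABC

Code before exception runs, then except, then all of finally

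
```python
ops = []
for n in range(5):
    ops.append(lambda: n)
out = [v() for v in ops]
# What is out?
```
[4, 4, 4, 4, 4]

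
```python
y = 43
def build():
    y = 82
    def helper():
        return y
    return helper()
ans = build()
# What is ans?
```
82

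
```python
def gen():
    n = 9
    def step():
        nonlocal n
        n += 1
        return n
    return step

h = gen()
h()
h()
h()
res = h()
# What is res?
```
13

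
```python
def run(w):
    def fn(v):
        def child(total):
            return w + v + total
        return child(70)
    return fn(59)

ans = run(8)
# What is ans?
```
137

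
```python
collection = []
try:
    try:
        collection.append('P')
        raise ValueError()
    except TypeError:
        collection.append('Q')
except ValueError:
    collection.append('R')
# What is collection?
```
['P', 'R']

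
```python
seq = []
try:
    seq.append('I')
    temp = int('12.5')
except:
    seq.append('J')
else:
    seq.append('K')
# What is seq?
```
['I', 'J']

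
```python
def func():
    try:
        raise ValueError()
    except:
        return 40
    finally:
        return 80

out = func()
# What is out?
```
80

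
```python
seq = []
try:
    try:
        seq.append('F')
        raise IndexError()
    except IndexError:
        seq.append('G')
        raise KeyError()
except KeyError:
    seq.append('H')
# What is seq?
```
['F', 'G', 'H']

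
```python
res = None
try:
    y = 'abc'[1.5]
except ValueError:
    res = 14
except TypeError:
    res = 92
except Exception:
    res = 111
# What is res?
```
92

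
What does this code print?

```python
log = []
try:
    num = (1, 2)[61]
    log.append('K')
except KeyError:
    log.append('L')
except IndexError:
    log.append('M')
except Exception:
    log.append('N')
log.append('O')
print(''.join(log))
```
MO

IndexError matches before generic Exception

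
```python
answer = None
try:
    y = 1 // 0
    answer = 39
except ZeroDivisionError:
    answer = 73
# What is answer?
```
73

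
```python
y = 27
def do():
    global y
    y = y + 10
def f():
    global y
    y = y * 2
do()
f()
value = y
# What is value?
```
74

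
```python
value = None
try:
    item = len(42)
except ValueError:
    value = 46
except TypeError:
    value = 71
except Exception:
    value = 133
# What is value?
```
71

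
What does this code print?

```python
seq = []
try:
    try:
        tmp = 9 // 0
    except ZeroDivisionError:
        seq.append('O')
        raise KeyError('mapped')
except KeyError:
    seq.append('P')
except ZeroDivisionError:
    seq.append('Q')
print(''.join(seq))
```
OP

New KeyError raised, caught by outer KeyError handler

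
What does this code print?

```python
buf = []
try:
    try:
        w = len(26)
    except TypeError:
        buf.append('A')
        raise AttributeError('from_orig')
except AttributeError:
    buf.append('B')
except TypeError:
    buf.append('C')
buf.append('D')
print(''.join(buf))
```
ABD

AttributeError raised and caught, original TypeError not re-raised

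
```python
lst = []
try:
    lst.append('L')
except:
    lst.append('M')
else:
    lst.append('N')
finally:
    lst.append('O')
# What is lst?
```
['L', 'N', 'O']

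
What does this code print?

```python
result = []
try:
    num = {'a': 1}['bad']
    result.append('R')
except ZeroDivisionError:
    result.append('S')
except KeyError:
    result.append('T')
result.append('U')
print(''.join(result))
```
TU

KeyError is caught by its specific handler, not ZeroDivisionError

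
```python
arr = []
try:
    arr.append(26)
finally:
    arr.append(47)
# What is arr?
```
[26, 47]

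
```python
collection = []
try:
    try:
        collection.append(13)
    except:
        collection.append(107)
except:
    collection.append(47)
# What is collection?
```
[13]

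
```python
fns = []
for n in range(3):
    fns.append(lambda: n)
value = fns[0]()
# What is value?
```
2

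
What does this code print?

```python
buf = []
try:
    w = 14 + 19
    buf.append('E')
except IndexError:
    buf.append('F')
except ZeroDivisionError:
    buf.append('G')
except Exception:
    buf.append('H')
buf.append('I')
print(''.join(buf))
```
EI

No exception, try block completes normally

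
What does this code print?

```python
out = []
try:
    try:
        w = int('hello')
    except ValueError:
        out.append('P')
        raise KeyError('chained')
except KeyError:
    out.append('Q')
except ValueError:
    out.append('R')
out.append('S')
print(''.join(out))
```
PQS

KeyError raised and caught, original ValueError not re-raised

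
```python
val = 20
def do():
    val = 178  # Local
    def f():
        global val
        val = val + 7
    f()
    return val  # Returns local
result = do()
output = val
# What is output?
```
27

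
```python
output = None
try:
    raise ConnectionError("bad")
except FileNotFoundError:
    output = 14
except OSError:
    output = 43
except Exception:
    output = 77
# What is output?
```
43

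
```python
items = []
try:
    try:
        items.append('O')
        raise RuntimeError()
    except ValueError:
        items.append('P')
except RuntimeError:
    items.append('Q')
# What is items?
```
['O', 'Q']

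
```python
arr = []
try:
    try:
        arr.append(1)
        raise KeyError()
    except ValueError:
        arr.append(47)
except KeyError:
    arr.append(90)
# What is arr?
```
[1, 90]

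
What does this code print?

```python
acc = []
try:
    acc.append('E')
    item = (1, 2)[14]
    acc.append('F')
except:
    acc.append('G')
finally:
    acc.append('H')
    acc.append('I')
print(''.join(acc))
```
EGHI

Code before exception runs, then except, then all of finally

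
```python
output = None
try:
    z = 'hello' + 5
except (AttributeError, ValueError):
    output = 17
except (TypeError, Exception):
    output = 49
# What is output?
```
49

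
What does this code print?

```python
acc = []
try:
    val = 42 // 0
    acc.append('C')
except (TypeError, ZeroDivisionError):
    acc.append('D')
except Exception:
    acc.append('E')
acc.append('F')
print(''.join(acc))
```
DF

ZeroDivisionError matches tuple containing it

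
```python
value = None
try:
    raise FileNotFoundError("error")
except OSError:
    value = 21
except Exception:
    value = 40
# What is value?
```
21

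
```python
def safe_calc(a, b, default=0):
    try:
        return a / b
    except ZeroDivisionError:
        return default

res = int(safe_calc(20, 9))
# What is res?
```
2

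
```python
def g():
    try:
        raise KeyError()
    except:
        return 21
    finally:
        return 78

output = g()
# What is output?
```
78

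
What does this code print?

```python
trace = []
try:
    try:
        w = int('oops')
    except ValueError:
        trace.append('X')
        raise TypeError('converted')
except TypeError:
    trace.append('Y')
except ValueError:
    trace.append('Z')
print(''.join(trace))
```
XY

New TypeError raised, caught by outer TypeError handler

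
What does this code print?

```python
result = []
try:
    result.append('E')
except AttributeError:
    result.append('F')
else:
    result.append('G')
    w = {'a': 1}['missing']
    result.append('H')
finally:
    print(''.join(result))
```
EG

Try succeeds, else appends 'G', KeyError in else is uncaught, finally prints before exception propagates ('H' never appended)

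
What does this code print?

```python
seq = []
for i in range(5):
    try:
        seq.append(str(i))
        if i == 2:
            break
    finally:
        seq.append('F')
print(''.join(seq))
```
0F1F2F

finally runs even when breaking out of loop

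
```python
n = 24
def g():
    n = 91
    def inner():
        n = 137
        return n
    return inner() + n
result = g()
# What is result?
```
228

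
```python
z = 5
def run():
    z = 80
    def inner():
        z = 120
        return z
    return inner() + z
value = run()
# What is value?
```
200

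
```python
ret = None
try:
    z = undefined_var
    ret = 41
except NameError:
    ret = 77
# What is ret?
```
77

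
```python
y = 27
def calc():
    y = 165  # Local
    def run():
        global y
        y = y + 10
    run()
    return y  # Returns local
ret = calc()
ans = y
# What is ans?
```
37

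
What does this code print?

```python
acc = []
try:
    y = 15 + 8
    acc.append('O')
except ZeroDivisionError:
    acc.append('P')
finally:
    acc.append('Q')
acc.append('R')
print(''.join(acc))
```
OQR

finally runs after normal execution too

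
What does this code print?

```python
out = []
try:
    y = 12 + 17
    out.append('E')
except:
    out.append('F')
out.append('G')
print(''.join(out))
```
EG

No exception, try block completes normally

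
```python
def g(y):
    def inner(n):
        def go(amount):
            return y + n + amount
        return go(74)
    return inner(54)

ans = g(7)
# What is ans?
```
135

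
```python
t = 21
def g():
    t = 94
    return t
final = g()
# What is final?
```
94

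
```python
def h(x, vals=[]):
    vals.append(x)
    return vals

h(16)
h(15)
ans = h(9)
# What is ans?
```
[16, 15, 9]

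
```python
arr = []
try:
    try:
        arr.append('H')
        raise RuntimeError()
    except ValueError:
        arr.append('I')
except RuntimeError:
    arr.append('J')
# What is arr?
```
['H', 'J']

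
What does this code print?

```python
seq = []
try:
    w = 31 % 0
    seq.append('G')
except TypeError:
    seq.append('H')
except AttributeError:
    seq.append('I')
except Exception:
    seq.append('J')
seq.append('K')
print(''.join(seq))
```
JK

ZeroDivisionError not specifically caught, falls to Exception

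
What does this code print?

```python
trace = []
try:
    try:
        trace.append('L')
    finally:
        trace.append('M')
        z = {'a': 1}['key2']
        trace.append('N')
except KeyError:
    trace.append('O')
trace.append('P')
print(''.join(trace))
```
LMOP

Exception in inner finally caught by outer except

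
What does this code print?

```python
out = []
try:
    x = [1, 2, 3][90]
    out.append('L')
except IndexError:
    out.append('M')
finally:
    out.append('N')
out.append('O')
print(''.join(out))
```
MNO

finally always runs, even after exception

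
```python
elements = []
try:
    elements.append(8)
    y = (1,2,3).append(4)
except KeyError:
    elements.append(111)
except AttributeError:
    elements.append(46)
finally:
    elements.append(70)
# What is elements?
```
[8, 46, 70]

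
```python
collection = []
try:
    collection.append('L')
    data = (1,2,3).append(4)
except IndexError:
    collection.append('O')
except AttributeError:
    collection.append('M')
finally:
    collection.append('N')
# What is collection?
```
['L', 'M', 'N']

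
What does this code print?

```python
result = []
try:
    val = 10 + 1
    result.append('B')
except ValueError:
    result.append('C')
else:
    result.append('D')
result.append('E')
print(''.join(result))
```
BDE

else block runs when no exception occurs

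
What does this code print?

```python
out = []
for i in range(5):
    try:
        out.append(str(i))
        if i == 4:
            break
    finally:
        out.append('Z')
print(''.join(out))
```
0Z1Z2Z3Z4Z

finally runs even when breaking out of loop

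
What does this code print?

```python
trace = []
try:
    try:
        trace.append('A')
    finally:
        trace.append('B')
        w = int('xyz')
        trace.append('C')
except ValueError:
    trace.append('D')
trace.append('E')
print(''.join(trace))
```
ABDE

Exception in inner finally caught by outer except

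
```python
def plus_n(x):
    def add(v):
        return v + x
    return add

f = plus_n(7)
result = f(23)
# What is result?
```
30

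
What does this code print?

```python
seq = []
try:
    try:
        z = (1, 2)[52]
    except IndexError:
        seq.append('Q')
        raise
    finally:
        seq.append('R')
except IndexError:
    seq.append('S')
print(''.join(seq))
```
QRS

finally runs before re-raised exception propagates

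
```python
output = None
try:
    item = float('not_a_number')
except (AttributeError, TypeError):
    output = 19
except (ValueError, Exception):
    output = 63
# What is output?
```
63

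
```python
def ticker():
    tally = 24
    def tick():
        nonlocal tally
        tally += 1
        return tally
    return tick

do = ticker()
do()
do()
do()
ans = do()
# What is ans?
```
28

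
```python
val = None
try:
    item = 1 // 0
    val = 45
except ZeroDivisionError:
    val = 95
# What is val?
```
95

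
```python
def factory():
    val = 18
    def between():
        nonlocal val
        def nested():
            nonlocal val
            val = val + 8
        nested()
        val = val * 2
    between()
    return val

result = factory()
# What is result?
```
52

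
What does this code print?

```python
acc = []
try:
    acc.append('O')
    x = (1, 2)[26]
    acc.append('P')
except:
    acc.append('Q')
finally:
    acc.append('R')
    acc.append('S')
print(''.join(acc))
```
OQRS

Code before exception runs, then except, then all of finally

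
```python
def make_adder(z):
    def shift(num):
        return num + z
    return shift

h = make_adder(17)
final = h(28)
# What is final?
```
45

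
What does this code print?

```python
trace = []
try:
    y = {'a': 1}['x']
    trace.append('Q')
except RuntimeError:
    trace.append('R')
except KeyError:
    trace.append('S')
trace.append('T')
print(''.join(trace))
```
ST

KeyError is caught by its specific handler, not RuntimeError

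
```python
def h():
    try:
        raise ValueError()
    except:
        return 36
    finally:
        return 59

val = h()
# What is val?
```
59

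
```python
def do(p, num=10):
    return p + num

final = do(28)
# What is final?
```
38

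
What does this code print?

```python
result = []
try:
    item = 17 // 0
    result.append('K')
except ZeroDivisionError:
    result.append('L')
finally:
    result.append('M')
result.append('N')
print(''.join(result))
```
LMN

finally always runs, even after exception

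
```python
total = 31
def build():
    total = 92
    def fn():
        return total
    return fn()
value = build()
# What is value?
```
92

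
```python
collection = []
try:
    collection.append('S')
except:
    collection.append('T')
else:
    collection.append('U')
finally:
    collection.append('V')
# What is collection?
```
['S', 'U', 'V']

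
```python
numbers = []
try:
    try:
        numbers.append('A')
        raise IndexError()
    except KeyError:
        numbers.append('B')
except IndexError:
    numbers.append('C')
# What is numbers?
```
['A', 'C']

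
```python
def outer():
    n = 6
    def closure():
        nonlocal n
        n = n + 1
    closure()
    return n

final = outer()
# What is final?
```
7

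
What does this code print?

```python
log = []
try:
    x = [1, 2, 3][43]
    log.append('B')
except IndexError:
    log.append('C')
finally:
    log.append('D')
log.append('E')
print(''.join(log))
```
CDE

finally always runs, even after exception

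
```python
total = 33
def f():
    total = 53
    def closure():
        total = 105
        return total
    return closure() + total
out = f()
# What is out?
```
158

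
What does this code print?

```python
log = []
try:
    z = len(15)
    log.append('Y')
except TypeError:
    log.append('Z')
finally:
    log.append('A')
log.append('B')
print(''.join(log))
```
ZAB

finally always runs, even after exception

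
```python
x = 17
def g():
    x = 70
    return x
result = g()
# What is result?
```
70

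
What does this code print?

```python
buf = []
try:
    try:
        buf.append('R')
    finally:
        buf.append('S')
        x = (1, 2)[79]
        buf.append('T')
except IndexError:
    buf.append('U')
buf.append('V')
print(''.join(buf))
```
RSUV

Exception in inner finally caught by outer except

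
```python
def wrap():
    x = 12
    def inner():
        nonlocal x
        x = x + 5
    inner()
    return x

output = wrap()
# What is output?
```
17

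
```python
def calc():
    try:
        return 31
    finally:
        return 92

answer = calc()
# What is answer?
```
92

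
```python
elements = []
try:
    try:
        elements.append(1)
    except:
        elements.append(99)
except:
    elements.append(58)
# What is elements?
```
[1]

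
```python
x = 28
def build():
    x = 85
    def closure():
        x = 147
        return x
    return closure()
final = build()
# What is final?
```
147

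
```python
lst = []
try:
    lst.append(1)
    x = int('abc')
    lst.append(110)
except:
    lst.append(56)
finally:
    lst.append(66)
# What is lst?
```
[1, 56, 66]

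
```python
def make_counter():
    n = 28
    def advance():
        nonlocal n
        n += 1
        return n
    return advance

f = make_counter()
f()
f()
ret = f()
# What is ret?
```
31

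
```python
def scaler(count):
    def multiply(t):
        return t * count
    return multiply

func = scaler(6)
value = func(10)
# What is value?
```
60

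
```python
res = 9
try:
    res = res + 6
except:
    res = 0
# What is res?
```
15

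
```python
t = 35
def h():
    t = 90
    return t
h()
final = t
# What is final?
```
35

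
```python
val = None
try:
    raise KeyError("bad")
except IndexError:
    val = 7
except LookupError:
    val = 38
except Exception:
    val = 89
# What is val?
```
38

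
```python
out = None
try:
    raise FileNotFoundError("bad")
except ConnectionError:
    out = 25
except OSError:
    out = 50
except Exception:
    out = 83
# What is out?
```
50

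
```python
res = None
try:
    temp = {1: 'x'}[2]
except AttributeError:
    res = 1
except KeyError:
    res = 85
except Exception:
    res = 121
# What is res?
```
85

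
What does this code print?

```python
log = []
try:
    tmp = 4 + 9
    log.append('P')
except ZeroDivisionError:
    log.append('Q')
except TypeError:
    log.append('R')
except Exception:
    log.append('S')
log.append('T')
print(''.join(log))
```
PT

No exception, try block completes normally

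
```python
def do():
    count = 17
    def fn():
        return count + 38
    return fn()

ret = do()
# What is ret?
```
55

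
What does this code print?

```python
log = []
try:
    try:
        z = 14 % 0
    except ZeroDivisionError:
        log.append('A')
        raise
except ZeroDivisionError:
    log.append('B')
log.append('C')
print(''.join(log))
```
ABC

raise without argument re-raises current exception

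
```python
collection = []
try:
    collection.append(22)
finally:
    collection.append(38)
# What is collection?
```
[22, 38]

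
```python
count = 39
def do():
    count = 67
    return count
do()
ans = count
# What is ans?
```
39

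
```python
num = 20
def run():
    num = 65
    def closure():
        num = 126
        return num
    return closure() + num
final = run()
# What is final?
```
191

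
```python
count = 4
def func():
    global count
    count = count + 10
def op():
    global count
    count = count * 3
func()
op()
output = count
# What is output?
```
42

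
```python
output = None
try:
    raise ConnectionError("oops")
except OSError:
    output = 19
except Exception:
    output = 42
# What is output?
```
19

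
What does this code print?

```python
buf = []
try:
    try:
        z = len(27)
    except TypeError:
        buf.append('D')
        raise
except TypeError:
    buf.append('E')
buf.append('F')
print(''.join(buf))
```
DEF

raise without argument re-raises current exception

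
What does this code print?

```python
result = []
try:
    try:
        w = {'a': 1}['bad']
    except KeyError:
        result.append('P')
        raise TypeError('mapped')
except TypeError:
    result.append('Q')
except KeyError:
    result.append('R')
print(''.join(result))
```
PQ

New TypeError raised, caught by outer TypeError handler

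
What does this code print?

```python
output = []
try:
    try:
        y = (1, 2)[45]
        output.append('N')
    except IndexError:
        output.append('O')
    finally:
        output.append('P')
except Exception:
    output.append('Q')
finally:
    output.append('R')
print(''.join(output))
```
OPR

Both finally blocks run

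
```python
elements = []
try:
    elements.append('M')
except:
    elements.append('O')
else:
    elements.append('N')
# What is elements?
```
['M', 'N']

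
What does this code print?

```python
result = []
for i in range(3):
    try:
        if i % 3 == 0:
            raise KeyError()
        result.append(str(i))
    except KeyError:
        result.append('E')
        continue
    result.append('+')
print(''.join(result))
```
E1+2+

continue in except skips rest of loop body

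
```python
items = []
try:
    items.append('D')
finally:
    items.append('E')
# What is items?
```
['D', 'E']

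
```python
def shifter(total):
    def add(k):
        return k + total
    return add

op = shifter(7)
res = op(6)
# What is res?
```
13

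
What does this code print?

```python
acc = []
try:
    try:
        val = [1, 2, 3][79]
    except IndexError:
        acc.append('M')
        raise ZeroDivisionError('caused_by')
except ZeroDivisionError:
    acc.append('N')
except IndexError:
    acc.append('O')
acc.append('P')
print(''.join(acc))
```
MNP

ZeroDivisionError raised and caught, original IndexError not re-raised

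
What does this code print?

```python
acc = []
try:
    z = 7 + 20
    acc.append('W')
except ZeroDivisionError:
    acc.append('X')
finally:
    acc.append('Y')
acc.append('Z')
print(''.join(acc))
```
WYZ

finally runs after normal execution too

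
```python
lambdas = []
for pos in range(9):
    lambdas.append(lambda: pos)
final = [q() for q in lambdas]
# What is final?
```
[8, 8, 8, 8, 8, 8, 8, 8, 8]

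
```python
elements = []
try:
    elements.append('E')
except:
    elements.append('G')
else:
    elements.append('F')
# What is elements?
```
['E', 'F']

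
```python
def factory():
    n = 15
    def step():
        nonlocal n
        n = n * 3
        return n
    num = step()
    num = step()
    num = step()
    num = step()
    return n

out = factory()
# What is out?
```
1215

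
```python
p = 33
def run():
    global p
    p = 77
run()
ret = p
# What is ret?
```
77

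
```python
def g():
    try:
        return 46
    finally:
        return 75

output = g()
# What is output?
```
75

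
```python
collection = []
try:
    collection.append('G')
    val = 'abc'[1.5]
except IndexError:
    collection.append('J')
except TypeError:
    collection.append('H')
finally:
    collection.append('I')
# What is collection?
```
['G', 'H', 'I']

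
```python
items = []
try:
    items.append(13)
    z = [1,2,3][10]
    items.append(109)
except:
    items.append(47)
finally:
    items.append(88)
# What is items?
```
[13, 47, 88]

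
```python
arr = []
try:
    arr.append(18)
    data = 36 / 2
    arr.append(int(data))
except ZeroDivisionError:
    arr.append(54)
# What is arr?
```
[18, 18]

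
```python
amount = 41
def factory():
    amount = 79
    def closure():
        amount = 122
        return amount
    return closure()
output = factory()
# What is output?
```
122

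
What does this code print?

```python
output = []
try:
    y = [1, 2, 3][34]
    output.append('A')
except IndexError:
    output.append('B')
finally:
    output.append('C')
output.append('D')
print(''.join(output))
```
BCD

finally always runs, even after exception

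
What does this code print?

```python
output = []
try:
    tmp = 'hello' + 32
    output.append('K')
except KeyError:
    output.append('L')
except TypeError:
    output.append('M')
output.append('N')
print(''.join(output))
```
MN

TypeError is caught by its specific handler, not KeyError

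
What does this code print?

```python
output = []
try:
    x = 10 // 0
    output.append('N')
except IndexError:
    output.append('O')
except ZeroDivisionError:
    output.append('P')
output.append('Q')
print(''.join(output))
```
PQ

ZeroDivisionError is caught by its specific handler, not IndexError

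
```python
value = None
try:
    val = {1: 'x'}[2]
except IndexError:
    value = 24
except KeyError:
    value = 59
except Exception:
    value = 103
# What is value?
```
59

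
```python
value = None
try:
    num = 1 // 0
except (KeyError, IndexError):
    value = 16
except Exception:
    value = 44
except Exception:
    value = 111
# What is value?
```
44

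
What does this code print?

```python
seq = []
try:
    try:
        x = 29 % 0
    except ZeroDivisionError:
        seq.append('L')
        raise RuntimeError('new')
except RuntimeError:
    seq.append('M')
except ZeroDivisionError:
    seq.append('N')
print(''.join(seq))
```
LM

New RuntimeError raised, caught by outer RuntimeError handler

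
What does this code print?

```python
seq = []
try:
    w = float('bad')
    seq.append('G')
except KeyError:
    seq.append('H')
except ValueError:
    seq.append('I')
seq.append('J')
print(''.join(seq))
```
IJ

ValueError is caught by its specific handler, not KeyError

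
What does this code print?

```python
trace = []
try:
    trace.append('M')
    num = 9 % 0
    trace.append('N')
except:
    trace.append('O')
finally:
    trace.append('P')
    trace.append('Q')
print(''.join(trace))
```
MOPQ

Code before exception runs, then except, then all of finally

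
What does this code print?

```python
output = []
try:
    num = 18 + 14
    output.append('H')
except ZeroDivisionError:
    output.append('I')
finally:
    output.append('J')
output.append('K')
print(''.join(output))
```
HJK

finally runs after normal execution too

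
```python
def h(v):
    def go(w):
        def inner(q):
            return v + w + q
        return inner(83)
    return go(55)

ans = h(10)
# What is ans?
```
148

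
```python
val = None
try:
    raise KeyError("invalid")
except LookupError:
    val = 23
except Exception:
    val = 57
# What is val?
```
23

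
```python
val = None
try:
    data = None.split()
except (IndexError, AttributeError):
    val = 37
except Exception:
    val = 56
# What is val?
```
37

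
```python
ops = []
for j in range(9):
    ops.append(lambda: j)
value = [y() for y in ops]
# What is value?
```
[8, 8, 8, 8, 8, 8, 8, 8, 8]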